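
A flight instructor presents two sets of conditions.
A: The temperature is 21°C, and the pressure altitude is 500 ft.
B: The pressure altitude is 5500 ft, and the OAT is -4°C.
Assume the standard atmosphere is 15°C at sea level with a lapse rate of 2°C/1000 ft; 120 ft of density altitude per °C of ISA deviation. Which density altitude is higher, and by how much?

B by 3200 ft

A: ISA temp = 14°C, deviation +7°C, DA = 500 + 120 × 7 = 1340 ft.
B: ISA temp = 4°C, deviation -8°C, DA = 5500 + 120 × (-8) = 4540 ft.
B is higher by 4540 − 1340 = 3200 ft.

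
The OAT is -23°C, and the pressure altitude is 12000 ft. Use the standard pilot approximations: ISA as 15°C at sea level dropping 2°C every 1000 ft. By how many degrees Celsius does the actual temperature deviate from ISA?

ISA-14°C

ISA temperature at 12000 ft = 15 − 2 × (12000/1000) = -9°C.
Deviation = OAT − ISA = -23 − (-9) = -14°C.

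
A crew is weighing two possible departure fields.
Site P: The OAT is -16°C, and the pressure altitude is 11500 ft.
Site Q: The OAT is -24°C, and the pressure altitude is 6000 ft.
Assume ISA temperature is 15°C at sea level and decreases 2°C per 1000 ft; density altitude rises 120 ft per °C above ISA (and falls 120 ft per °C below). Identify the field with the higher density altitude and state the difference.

Site P by 7780 ft

Site P: ISA temp = -8°C, deviation -8°C, DA = 11500 + 120 × (-8) = 10540 ft.
Site Q: ISA temp = 3°C, deviation -27°C, DA = 6000 + 120 × (-27) = 2760 ft.
Site P is higher by 10540 − 2760 = 7780 ft.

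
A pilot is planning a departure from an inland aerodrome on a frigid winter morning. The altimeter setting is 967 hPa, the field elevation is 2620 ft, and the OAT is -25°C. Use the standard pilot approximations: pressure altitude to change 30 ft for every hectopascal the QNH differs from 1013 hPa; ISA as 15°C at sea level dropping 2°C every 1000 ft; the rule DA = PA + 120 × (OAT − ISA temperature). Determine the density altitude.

160 ft

Pressure altitude = 2620 + (1013 − 967) × 30 = 2620 + (+1380) = 4000 ft.
ISA temperature at 4000 ft = 15 − 2 × (4000/1000) = 7°C.
ISA deviation = -25 − 7 = -32°C.
Density altitude = 4000 + 120 × (-32) = 160 ft.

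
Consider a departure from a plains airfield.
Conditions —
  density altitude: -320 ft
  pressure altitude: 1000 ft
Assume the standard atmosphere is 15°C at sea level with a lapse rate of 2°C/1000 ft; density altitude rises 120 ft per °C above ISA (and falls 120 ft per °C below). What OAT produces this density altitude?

Density altitude − pressure altitude = -320 − 1000 = -1320 ft.
At 120 ft/°C that is an ISA deviation of -1320/120 = -11°C.
ISA temperature at 1000 ft = 15 − 2 × (1000/1000) = 13°C.
OAT = ISA + deviation = 13 + (-11) = 2°C.

2°C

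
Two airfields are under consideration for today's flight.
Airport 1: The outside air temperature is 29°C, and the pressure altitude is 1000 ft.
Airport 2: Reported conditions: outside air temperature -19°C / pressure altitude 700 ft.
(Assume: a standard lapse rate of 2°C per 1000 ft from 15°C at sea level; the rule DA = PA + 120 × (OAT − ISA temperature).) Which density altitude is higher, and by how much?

Airport 1 by 6132 ft

Airport 1: ISA temp = 13°C, deviation +16°C, DA = 1000 + 120 × 16 = 2920 ft.
Airport 2: ISA temp = 13.6°C, deviation -32.6°C, DA = 700 + 120 × (-32.6) = -3212 ft.
Airport 1 is higher by 2920 − (-3212) = 6132 ft.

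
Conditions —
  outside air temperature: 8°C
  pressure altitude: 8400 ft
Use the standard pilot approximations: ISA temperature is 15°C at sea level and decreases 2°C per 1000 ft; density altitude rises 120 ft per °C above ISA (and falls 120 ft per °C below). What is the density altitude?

ISA temperature at 8400 ft = 15 − 2 × (8400/1000) = -1.8°C.
ISA deviation = 8 − (-1.8) = +9.8°C.
Density altitude = 8400 + 120 × (9.8) = 8400 + (+1176) = 9576 ft.

9576 ft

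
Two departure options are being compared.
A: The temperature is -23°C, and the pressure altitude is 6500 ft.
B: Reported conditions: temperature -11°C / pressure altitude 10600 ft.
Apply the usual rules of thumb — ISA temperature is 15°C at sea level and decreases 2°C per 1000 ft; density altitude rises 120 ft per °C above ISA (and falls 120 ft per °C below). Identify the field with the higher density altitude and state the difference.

B by 6524 ft

A: ISA temp = 2°C, deviation -25°C, DA = 6500 + 120 × (-25) = 3500 ft.
B: ISA temp = -6.2°C, deviation -4.8°C, DA = 10600 + 120 × (-4.8) = 10024 ft.
B is higher by 10024 − 3500 = 6524 ft.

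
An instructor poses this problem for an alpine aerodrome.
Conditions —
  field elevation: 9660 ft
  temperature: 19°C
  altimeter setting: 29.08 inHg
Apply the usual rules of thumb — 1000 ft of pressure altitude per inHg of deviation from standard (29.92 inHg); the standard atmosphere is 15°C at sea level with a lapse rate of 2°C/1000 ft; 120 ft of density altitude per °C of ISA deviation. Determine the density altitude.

13500 ft

Pressure altitude = 9660 + (29.92 − 29.08) × 1000 = 9660 + (+840) = 10500 ft.
ISA temperature at 10500 ft = 15 − 2 × (10500/1000) = -6°C.
ISA deviation = 19 − (-6) = +25°C.
Density altitude = 10500 + 120 × (25) = 13500 ft.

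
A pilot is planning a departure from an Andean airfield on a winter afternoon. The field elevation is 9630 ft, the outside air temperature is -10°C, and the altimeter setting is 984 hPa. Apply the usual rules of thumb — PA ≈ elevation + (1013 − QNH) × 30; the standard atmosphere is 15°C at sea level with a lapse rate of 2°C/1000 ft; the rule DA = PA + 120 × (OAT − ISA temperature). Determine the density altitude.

10020 ft

Pressure altitude = 9630 + (1013 − 984) × 30 = 9630 + (+870) = 10500 ft.
ISA temperature at 10500 ft = 15 − 2 × (10500/1000) = -6°C.
ISA deviation = -10 − (-6) = -4°C.
Density altitude = 10500 + 120 × (-4) = 10020 ft.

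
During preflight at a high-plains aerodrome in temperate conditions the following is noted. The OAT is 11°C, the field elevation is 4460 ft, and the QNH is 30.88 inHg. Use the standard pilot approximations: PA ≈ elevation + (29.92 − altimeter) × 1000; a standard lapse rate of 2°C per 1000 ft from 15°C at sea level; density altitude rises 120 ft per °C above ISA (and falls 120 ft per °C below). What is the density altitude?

Pressure altitude = 4460 + (29.92 − 30.88) × 1000 = 4460 + (-960) = 3500 ft.
ISA temperature at 3500 ft = 15 − 2 × (3500/1000) = 8°C.
ISA deviation = 11 − 8 = +3°C.
Density altitude = 3500 + 120 × (3) = 3860 ft.

3860 ft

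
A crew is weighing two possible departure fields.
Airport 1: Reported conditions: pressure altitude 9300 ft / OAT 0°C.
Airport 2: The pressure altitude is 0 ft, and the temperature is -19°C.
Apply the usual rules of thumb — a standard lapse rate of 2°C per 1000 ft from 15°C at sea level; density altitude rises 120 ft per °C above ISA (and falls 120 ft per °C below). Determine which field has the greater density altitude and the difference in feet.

Airport 1: ISA temp = -3.6°C, deviation +3.6°C, DA = 9300 + 120 × 3.6 = 9732 ft.
Airport 2: ISA temp = 15°C, deviation -34°C, DA = 0 + 120 × (-34) = -4080 ft.
Airport 1 is higher by 9732 − (-4080) = 13812 ft.

Airport 1 by 13812 ft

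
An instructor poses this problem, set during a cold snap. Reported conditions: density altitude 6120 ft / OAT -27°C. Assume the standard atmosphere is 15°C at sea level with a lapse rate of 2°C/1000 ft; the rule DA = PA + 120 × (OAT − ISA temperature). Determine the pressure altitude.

9000 ft

DA = PA + 120 × (OAT − (15 − 2·PA/1000)) = PA + 120·OAT − 1800 + 0.24·PA = 1.24·PA + 120·OAT − 1800.
So 1.24·PA = 6120 − 120 × (-27) + 1800 = 11160.
PA = 11160 / 1.24 = 9000 ft.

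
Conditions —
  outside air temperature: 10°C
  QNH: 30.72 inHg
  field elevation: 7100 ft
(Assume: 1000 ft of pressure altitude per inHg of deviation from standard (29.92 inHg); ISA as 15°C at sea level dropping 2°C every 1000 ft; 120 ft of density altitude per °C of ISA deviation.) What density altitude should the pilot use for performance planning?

Pressure altitude = 7100 + (29.92 − 30.72) × 1000 = 7100 + (-800) = 6300 ft.
ISA temperature at 6300 ft = 15 − 2 × (6300/1000) = 2.4°C.
ISA deviation = 10 − 2.4 = +7.6°C.
Density altitude = 6300 + 120 × (7.6) = 7212 ft.

7212 ft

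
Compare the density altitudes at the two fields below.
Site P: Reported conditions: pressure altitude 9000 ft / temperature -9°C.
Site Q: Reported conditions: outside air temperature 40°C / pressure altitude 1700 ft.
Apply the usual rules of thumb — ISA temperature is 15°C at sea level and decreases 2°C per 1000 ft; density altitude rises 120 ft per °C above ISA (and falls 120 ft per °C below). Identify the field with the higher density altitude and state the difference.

Site P: ISA temp = -3°C, deviation -6°C, DA = 9000 + 120 × (-6) = 8280 ft.
Site Q: ISA temp = 11.6°C, deviation +28.4°C, DA = 1700 + 120 × 28.4 = 5108 ft.
Site P is higher by 8280 − 5108 = 3172 ft.

Site P by 3172 ft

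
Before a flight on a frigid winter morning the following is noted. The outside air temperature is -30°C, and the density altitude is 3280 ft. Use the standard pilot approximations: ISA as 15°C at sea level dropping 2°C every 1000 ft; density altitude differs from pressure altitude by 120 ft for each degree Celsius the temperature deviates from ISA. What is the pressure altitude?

7000 ft

DA = PA + 120 × (OAT − (15 − 2·PA/1000)) = PA + 120·OAT − 1800 + 0.24·PA = 1.24·PA + 120·OAT − 1800.
So 1.24·PA = 3280 − 120 × (-30) + 1800 = 8680.
PA = 8680 / 1.24 = 7000 ft.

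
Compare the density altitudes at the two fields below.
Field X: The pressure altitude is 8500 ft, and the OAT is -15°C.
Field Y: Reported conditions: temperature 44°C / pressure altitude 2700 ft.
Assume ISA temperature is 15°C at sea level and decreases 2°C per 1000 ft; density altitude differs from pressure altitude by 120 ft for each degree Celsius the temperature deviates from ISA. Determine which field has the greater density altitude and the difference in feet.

Field X by 112 ft

Field X: ISA temp = -2°C, deviation -13°C, DA = 8500 + 120 × (-13) = 6940 ft.
Field Y: ISA temp = 9.6°C, deviation +34.4°C, DA = 2700 + 120 × 34.4 = 6828 ft.
Field X is higher by 6940 − 6828 = 112 ft.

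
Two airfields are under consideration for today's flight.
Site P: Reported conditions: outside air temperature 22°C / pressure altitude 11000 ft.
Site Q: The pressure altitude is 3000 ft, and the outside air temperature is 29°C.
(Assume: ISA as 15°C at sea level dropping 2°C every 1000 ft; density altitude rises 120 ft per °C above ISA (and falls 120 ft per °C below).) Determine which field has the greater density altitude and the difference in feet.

Site P: ISA temp = -7°C, deviation +29°C, DA = 11000 + 120 × 29 = 14480 ft.
Site Q: ISA temp = 9°C, deviation +20°C, DA = 3000 + 120 × 20 = 5400 ft.
Site P is higher by 14480 − 5400 = 9080 ft.

Site P by 9080 ft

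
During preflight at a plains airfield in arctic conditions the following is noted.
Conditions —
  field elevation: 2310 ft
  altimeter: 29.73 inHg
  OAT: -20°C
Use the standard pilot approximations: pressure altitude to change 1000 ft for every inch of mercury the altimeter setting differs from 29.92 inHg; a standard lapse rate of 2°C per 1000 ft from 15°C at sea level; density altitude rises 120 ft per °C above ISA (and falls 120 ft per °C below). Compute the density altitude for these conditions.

-1100 ft

Pressure altitude = 2310 + (29.92 − 29.73) × 1000 = 2310 + (+190) = 2500 ft.
ISA temperature at 2500 ft = 15 − 2 × (2500/1000) = 10°C.
ISA deviation = -20 − 10 = -30°C.
Density altitude = 2500 + 120 × (-30) = -1100 ft.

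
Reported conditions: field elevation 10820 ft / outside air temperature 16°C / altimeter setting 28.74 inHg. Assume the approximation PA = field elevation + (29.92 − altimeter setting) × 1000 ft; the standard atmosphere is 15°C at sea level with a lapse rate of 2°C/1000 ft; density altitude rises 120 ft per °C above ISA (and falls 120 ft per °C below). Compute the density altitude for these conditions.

15000 ft

Pressure altitude = 10820 + (29.92 − 28.74) × 1000 = 10820 + (+1180) = 12000 ft.
ISA temperature at 12000 ft = 15 − 2 × (12000/1000) = -9°C.
ISA deviation = 16 − (-9) = +25°C.
Density altitude = 12000 + 120 × (25) = 15000 ft.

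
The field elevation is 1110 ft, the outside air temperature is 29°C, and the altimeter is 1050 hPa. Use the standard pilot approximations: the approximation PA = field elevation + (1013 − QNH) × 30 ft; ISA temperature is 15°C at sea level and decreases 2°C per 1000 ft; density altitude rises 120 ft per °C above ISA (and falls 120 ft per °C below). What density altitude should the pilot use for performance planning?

1680 ft

Pressure altitude = 1110 + (1013 − 1050) × 30 = 1110 + (-1110) = 0 ft.
ISA temperature at 0 ft = 15 − 2 × (0/1000) = 15°C.
ISA deviation = 29 − 15 = +14°C.
Density altitude = 0 + 120 × (14) = 1680 ft.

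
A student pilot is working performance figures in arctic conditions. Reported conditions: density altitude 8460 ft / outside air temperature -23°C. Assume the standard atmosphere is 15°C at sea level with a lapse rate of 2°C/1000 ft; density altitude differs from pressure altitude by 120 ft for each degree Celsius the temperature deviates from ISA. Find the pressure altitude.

DA = PA + 120 × (OAT − (15 − 2·PA/1000)) = PA + 120·OAT − 1800 + 0.24·PA = 1.24·PA + 120·OAT − 1800.
So 1.24·PA = 8460 − 120 × (-23) + 1800 = 13020.
PA = 13020 / 1.24 = 10500 ft.

10500 ft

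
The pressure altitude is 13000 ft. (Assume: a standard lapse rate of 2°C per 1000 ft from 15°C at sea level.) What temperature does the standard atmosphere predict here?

ISA temperature = 15 − 2 × (13000/1000) = 15 − 26 = -11°C.

-11°C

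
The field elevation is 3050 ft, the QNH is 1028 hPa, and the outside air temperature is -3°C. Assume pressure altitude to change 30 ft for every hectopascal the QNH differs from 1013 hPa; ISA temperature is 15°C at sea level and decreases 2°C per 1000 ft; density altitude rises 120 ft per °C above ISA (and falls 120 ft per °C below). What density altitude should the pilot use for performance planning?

Pressure altitude = 3050 + (1013 − 1028) × 30 = 3050 + (-450) = 2600 ft.
ISA temperature at 2600 ft = 15 − 2 × (2600/1000) = 9.8°C.
ISA deviation = -3 − 9.8 = -12.8°C.
Density altitude = 2600 + 120 × (-12.8) = 1064 ft.

1064 ft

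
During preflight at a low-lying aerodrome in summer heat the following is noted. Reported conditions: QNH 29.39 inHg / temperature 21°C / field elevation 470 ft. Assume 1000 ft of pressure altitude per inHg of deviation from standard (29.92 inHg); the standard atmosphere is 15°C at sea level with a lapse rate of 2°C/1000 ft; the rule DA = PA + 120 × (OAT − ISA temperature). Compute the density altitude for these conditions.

Pressure altitude = 470 + (29.92 − 29.39) × 1000 = 470 + (+530) = 1000 ft.
ISA temperature at 1000 ft = 15 − 2 × (1000/1000) = 13°C.
ISA deviation = 21 − 13 = +8°C.
Density altitude = 1000 + 120 × (8) = 1960 ft.

1960 ft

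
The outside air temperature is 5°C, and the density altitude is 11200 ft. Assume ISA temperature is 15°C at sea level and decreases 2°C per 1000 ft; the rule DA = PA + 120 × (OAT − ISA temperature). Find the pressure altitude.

DA = PA + 120 × (OAT − (15 − 2·PA/1000)) = PA + 120·OAT − 1800 + 0.24·PA = 1.24·PA + 120·OAT − 1800.
So 1.24·PA = 11200 − 120 × 5 + 1800 = 12400.
PA = 12400 / 1.24 = 10000 ft.

10000 ft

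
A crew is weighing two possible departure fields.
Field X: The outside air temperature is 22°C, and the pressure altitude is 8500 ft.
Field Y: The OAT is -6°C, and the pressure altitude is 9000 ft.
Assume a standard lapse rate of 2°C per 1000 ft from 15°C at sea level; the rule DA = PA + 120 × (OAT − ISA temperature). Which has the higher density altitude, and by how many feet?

Field X: ISA temp = -2°C, deviation +24°C, DA = 8500 + 120 × 24 = 11380 ft.
Field Y: ISA temp = -3°C, deviation -3°C, DA = 9000 + 120 × (-3) = 8640 ft.
Field X is higher by 11380 − 8640 = 2740 ft.

Field X by 2740 ft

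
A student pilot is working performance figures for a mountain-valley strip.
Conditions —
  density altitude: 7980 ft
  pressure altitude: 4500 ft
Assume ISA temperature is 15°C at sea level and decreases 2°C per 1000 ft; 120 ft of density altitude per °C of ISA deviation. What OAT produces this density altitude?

Density altitude − pressure altitude = 7980 − 4500 = +3480 ft.
At 120 ft/°C that is an ISA deviation of 3480/120 = +29°C.
ISA temperature at 4500 ft = 15 − 2 × (4500/1000) = 6°C.
OAT = ISA + deviation = 6 + (+29) = 35°C.

35°C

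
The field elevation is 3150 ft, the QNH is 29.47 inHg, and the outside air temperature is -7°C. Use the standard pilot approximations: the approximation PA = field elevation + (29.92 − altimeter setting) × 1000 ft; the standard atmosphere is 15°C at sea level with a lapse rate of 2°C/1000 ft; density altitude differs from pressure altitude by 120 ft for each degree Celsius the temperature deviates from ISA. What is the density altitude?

Pressure altitude = 3150 + (29.92 − 29.47) × 1000 = 3150 + (+450) = 3600 ft.
ISA temperature at 3600 ft = 15 − 2 × (3600/1000) = 7.8°C.
ISA deviation = -7 − 7.8 = -14.8°C.
Density altitude = 3600 + 120 × (-14.8) = 1824 ft.

1824 ft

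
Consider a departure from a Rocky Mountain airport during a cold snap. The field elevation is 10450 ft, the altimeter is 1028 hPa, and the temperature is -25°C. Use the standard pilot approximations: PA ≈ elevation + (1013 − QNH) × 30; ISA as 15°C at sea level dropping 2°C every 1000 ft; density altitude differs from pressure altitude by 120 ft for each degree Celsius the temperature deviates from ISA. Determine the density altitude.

7600 ft

Pressure altitude = 10450 + (1013 − 1028) × 30 = 10450 + (-450) = 10000 ft.
ISA temperature at 10000 ft = 15 − 2 × (10000/1000) = -5°C.
ISA deviation = -25 − (-5) = -20°C.
Density altitude = 10000 + 120 × (-20) = 7600 ft.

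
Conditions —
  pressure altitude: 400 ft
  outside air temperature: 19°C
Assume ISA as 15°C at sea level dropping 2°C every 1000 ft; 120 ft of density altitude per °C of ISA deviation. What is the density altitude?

976 ft

ISA temperature at 400 ft = 15 − 2 × (400/1000) = 14.2°C.
ISA deviation = 19 − 14.2 = +4.8°C.
Density altitude = 400 + 120 × (4.8) = 400 + (+576) = 976 ft.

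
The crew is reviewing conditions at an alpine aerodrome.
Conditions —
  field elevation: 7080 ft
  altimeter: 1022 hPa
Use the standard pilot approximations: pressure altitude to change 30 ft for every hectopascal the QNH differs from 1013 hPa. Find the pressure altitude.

Pressure correction = (1013 − 1022) × 30 = -270 ft.
Pressure altitude = 7080 + (-270) = 6810 ft.

6810 ft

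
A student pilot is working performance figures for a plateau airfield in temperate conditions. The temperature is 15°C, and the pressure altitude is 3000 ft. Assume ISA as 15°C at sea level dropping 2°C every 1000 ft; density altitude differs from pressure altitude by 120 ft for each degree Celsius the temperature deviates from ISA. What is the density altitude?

ISA temperature at 3000 ft = 15 − 2 × (3000/1000) = 9°C.
ISA deviation = 15 − 9 = +6°C.
Density altitude = 3000 + 120 × (6) = 3000 + (+720) = 3720 ft.

3720 ft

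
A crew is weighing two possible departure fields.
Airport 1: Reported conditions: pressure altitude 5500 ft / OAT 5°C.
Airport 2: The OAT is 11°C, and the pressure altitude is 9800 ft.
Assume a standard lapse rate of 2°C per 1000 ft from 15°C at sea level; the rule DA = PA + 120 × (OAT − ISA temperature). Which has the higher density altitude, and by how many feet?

Airport 1: ISA temp = 4°C, deviation +1°C, DA = 5500 + 120 × 1 = 5620 ft.
Airport 2: ISA temp = -4.6°C, deviation +15.6°C, DA = 9800 + 120 × 15.6 = 11672 ft.
Airport 2 is higher by 11672 − 5620 = 6052 ft.

Airport 2 by 6052 ft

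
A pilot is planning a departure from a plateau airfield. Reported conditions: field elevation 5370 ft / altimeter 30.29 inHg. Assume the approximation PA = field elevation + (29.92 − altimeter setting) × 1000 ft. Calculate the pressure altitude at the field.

5000 ft

Pressure correction = (29.92 − 30.29) × 1000 = -370 ft.
Pressure altitude = 5370 + (-370) = 5000 ft.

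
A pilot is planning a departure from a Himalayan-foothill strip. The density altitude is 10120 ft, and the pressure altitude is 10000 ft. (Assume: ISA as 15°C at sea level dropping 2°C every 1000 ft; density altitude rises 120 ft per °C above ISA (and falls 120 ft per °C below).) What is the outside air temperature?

Density altitude − pressure altitude = 10120 − 10000 = +120 ft.
At 120 ft/°C that is an ISA deviation of 120/120 = +1°C.
ISA temperature at 10000 ft = 15 − 2 × (10000/1000) = -5°C.
OAT = ISA + deviation = -5 + (+1) = -4°C.

-4°C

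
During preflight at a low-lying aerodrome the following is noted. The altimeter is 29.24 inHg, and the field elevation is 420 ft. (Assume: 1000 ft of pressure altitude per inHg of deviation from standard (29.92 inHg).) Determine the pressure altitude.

1100 ft

Pressure correction = (29.92 − 29.24) × 1000 = +680 ft.
Pressure altitude = 420 + (+680) = 1100 ft.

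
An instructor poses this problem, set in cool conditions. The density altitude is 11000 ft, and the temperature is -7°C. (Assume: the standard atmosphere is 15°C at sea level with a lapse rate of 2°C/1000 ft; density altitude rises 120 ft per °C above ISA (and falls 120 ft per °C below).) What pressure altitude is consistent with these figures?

11000 ft

DA = PA + 120 × (OAT − (15 − 2·PA/1000)) = PA + 120·OAT − 1800 + 0.24·PA = 1.24·PA + 120·OAT − 1800.
So 1.24·PA = 11000 − 120 × (-7) + 1800 = 13640.
PA = 13640 / 1.24 = 11000 ft.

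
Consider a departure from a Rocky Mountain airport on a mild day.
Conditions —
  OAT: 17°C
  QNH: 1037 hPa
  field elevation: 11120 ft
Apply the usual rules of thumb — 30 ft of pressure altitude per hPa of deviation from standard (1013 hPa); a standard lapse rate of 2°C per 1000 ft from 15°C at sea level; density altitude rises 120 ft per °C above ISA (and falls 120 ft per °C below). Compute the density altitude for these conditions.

13136 ft

Pressure altitude = 11120 + (1013 − 1037) × 30 = 11120 + (-720) = 10400 ft.
ISA temperature at 10400 ft = 15 − 2 × (10400/1000) = -5.8°C.
ISA deviation = 17 − (-5.8) = +22.8°C.
Density altitude = 10400 + 120 × (22.8) = 13136 ft.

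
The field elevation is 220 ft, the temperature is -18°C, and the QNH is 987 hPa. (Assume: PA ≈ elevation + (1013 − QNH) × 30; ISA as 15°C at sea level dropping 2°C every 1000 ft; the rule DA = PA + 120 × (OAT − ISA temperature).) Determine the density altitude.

-2720 ft

Pressure altitude = 220 + (1013 − 987) × 30 = 220 + (+780) = 1000 ft.
ISA temperature at 1000 ft = 15 − 2 × (1000/1000) = 13°C.
ISA deviation = -18 − 13 = -31°C.
Density altitude = 1000 + 120 × (-31) = -2720 ft.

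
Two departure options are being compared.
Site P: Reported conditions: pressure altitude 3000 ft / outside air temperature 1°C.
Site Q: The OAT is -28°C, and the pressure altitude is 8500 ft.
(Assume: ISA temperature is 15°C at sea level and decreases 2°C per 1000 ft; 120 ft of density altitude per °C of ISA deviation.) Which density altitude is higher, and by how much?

Site P: ISA temp = 9°C, deviation -8°C, DA = 3000 + 120 × (-8) = 2040 ft.
Site Q: ISA temp = -2°C, deviation -26°C, DA = 8500 + 120 × (-26) = 5380 ft.
Site Q is higher by 5380 − 2040 = 3340 ft.

Site Q by 3340 ft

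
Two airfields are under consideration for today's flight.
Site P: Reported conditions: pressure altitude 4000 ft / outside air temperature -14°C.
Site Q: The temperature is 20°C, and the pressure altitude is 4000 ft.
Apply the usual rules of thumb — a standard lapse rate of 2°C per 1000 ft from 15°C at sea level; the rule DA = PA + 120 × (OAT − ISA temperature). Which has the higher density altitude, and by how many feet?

Site Q by 4080 ft

Site P: ISA temp = 7°C, deviation -21°C, DA = 4000 + 120 × (-21) = 1480 ft.
Site Q: ISA temp = 7°C, deviation +13°C, DA = 4000 + 120 × 13 = 5560 ft.
Site Q is higher by 5560 − 1480 = 4080 ft.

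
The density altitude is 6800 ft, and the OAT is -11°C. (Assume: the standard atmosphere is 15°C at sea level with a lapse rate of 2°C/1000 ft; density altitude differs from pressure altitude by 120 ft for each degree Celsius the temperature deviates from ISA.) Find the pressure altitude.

8000 ft

DA = PA + 120 × (OAT − (15 − 2·PA/1000)) = PA + 120·OAT − 1800 + 0.24·PA = 1.24·PA + 120·OAT − 1800.
So 1.24·PA = 6800 − 120 × (-11) + 1800 = 9920.
PA = 9920 / 1.24 = 8000 ft.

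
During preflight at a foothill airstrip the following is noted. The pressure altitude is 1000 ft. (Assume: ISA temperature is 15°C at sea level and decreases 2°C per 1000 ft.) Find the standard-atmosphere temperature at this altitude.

13°C

ISA temperature = 15 − 2 × (1000/1000) = 15 − 2 = 13°C.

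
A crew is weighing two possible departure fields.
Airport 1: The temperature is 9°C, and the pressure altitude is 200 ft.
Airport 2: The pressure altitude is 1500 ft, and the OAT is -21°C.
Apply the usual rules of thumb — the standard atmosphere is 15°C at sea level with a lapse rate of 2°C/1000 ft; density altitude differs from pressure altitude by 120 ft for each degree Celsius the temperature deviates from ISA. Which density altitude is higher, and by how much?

Airport 1: ISA temp = 14.6°C, deviation -5.6°C, DA = 200 + 120 × (-5.6) = -472 ft.
Airport 2: ISA temp = 12°C, deviation -33°C, DA = 1500 + 120 × (-33) = -2460 ft.
Airport 1 is higher by -472 − (-2460) = 1988 ft.

Airport 1 by 1988 ft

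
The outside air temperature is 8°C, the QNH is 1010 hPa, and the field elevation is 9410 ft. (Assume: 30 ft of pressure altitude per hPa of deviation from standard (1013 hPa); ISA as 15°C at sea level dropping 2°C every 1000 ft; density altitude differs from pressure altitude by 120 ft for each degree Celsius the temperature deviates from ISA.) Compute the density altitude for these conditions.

10940 ft

Pressure altitude = 9410 + (1013 − 1010) × 30 = 9410 + (+90) = 9500 ft.
ISA temperature at 9500 ft = 15 − 2 × (9500/1000) = -4°C.
ISA deviation = 8 − (-4) = +12°C.
Density altitude = 9500 + 120 × (12) = 10940 ft.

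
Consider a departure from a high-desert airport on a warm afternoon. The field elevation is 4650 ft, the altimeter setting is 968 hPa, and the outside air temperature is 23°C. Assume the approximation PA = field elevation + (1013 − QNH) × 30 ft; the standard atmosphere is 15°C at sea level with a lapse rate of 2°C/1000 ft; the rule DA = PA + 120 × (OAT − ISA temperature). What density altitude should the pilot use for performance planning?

Pressure altitude = 4650 + (1013 − 968) × 30 = 4650 + (+1350) = 6000 ft.
ISA temperature at 6000 ft = 15 − 2 × (6000/1000) = 3°C.
ISA deviation = 23 − 3 = +20°C.
Density altitude = 6000 + 120 × (20) = 8400 ft.

8400 ft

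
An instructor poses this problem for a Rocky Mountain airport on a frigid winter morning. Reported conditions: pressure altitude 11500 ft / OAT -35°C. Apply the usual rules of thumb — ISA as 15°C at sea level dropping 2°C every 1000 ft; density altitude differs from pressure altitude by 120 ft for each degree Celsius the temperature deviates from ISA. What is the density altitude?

8260 ft

ISA temperature at 11500 ft = 15 − 2 × (11500/1000) = -8°C.
ISA deviation = -35 − (-8) = -27°C.
Density altitude = 11500 + 120 × (-27) = 11500 + (-3240) = 8260 ft.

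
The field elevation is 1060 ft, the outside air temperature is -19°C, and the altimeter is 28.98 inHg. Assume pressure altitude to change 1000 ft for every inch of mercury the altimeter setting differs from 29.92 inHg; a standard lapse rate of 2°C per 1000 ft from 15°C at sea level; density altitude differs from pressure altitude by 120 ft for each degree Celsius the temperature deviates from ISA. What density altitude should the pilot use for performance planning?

-1600 ft

Pressure altitude = 1060 + (29.92 − 28.98) × 1000 = 1060 + (+940) = 2000 ft.
ISA temperature at 2000 ft = 15 − 2 × (2000/1000) = 11°C.
ISA deviation = -19 − 11 = -30°C.
Density altitude = 2000 + 120 × (-30) = -1600 ft.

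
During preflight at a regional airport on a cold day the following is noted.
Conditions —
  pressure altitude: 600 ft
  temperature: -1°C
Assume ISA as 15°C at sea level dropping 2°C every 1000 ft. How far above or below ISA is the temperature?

ISA temperature at 600 ft = 15 − 2 × (600/1000) = 13.8°C.
Deviation = OAT − ISA = -1 − 13.8 = -14.8°C.

ISA-14.8°C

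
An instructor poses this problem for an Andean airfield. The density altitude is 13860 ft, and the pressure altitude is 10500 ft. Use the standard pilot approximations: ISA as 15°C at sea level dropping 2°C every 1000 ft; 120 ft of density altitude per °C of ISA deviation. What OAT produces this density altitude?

22°C

Density altitude − pressure altitude = 13860 − 10500 = +3360 ft.
At 120 ft/°C that is an ISA deviation of 3360/120 = +28°C.
ISA temperature at 10500 ft = 15 − 2 × (10500/1000) = -6°C.
OAT = ISA + deviation = -6 + (+28) = 22°C.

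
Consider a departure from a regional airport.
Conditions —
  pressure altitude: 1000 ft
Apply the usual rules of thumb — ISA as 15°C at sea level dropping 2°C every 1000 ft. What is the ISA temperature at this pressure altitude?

ISA temperature = 15 − 2 × (1000/1000) = 15 − 2 = 13°C.

13°C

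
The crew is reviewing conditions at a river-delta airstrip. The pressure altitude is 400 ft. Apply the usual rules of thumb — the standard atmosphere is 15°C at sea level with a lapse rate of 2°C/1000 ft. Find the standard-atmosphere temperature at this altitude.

14.2°C

ISA temperature = 15 − 2 × (400/1000) = 15 − 0.8 = 14.2°C.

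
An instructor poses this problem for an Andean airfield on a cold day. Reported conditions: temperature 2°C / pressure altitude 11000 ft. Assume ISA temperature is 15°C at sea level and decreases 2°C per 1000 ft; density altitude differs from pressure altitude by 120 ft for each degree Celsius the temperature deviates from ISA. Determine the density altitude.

12080 ft

ISA temperature at 11000 ft = 15 − 2 × (11000/1000) = -7°C.
ISA deviation = 2 − (-7) = +9°C.
Density altitude = 11000 + 120 × (9) = 11000 + (+1080) = 12080 ft.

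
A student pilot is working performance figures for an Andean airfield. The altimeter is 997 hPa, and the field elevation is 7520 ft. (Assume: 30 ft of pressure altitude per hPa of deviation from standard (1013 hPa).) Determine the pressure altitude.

8000 ft

Pressure correction = (1013 − 997) × 30 = +480 ft.
Pressure altitude = 7520 + (+480) = 8000 ft.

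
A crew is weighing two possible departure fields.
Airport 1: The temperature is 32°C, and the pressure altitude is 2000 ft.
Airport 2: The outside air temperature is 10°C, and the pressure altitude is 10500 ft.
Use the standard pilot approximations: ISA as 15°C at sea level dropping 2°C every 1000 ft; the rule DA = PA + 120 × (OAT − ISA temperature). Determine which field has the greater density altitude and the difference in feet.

Airport 2 by 7900 ft

Airport 1: ISA temp = 11°C, deviation +21°C, DA = 2000 + 120 × 21 = 4520 ft.
Airport 2: ISA temp = -6°C, deviation +16°C, DA = 10500 + 120 × 16 = 12420 ft.
Airport 2 is higher by 12420 − 4520 = 7900 ft.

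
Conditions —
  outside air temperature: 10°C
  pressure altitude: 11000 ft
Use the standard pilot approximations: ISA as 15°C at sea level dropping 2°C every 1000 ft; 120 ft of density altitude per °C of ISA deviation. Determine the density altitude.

ISA temperature at 11000 ft = 15 − 2 × (11000/1000) = -7°C.
ISA deviation = 10 − (-7) = +17°C.
Density altitude = 11000 + 120 × (17) = 11000 + (+2040) = 13040 ft.

13040 ft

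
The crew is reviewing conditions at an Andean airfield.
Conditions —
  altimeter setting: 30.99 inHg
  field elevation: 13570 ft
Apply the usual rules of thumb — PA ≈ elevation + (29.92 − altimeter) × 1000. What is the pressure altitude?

12500 ft

Pressure correction = (29.92 − 30.99) × 1000 = -1070 ft.
Pressure altitude = 13570 + (-1070) = 12500 ft.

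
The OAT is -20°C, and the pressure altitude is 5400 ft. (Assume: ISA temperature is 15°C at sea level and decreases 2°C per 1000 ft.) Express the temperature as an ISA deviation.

ISA temperature at 5400 ft = 15 − 2 × (5400/1000) = 4.2°C.
Deviation = OAT − ISA = -20 − 4.2 = -24.2°C.

ISA-24.2°C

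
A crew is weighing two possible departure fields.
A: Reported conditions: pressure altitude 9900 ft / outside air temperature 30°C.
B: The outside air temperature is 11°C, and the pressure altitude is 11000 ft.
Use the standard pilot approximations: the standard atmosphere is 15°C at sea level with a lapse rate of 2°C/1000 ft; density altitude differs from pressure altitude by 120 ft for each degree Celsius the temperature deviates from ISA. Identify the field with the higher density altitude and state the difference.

A: ISA temp = -4.8°C, deviation +34.8°C, DA = 9900 + 120 × 34.8 = 14076 ft.
B: ISA temp = -7°C, deviation +18°C, DA = 11000 + 120 × 18 = 13160 ft.
A is higher by 14076 − 13160 = 916 ft.

A by 916 ft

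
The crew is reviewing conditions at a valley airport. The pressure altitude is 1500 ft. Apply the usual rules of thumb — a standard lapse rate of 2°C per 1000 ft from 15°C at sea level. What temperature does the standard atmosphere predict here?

ISA temperature = 15 − 2 × (1500/1000) = 15 − 3 = 12°C.

12°C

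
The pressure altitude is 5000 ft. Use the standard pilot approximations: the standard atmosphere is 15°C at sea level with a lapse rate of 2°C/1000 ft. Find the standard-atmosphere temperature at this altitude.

5°C

ISA temperature = 15 − 2 × (5000/1000) = 15 − 10 = 5°C.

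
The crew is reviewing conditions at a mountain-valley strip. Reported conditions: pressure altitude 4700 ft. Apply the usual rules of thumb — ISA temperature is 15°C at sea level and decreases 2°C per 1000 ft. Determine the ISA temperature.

5.6°C

ISA temperature = 15 − 2 × (4700/1000) = 15 − 9.4 = 5.6°C.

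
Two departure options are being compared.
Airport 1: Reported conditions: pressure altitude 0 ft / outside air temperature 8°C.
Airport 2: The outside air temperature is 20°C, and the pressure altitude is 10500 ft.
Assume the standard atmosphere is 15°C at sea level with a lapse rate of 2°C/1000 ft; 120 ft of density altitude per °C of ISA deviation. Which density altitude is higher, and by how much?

Airport 1: ISA temp = 15°C, deviation -7°C, DA = 0 + 120 × (-7) = -840 ft.
Airport 2: ISA temp = -6°C, deviation +26°C, DA = 10500 + 120 × 26 = 13620 ft.
Airport 2 is higher by 13620 − (-840) = 14460 ft.

Airport 2 by 14460 ft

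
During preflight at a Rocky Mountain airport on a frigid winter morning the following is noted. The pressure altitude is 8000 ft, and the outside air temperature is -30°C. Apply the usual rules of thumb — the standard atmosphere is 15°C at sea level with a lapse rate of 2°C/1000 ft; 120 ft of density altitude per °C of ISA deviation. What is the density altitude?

4520 ft

ISA temperature at 8000 ft = 15 − 2 × (8000/1000) = -1°C.
ISA deviation = -30 − (-1) = -29°C.
Density altitude = 8000 + 120 × (-29) = 8000 + (-3480) = 4520 ft.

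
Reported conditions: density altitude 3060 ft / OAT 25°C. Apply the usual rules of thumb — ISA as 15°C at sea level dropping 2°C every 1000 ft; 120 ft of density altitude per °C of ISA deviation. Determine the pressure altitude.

DA = PA + 120 × (OAT − (15 − 2·PA/1000)) = PA + 120·OAT − 1800 + 0.24·PA = 1.24·PA + 120·OAT − 1800.
So 1.24·PA = 3060 − 120 × 25 + 1800 = 1860.
PA = 1860 / 1.24 = 1500 ft.

1500 ft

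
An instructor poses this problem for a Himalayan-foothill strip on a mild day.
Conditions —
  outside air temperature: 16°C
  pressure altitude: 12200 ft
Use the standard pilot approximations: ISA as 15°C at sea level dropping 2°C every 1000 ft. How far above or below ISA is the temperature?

ISA+25.4°C

ISA temperature at 12200 ft = 15 − 2 × (12200/1000) = -9.4°C.
Deviation = OAT − ISA = 16 − (-9.4) = +25.4°C.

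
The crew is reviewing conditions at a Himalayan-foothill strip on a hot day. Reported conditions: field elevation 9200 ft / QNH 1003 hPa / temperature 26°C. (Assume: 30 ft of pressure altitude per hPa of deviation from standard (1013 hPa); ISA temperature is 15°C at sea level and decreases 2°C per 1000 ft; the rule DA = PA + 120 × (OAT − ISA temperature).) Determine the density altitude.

Pressure altitude = 9200 + (1013 − 1003) × 30 = 9200 + (+300) = 9500 ft.
ISA temperature at 9500 ft = 15 − 2 × (9500/1000) = -4°C.
ISA deviation = 26 − (-4) = +30°C.
Density altitude = 9500 + 120 × (30) = 13100 ft.

13100 ft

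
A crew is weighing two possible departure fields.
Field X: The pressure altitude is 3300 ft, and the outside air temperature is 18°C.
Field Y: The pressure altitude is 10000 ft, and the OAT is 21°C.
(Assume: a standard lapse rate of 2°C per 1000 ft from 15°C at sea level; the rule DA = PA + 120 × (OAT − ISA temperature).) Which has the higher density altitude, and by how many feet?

Field X: ISA temp = 8.4°C, deviation +9.6°C, DA = 3300 + 120 × 9.6 = 4452 ft.
Field Y: ISA temp = -5°C, deviation +26°C, DA = 10000 + 120 × 26 = 13120 ft.
Field Y is higher by 13120 − 4452 = 8668 ft.

Field Y by 8668 ft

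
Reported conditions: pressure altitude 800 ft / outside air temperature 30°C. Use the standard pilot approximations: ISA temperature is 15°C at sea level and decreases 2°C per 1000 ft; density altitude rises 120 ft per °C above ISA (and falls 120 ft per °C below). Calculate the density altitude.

ISA temperature at 800 ft = 15 − 2 × (800/1000) = 13.4°C.
ISA deviation = 30 − 13.4 = +16.6°C.
Density altitude = 800 + 120 × (16.6) = 800 + (+1992) = 2792 ft.

2792 ft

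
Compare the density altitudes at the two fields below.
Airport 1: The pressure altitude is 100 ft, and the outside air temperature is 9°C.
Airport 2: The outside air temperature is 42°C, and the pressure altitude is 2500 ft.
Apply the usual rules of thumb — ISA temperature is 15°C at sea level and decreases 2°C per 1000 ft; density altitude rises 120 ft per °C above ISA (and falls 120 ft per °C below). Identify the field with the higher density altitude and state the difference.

Airport 1: ISA temp = 14.8°C, deviation -5.8°C, DA = 100 + 120 × (-5.8) = -596 ft.
Airport 2: ISA temp = 10°C, deviation +32°C, DA = 2500 + 120 × 32 = 6340 ft.
Airport 2 is higher by 6340 − (-596) = 6936 ft.

Airport 2 by 6936 ft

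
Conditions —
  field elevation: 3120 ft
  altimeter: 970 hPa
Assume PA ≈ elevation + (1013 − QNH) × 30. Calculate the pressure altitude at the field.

Pressure correction = (1013 − 970) × 30 = +1290 ft.
Pressure altitude = 3120 + (+1290) = 4410 ft.

4410 ft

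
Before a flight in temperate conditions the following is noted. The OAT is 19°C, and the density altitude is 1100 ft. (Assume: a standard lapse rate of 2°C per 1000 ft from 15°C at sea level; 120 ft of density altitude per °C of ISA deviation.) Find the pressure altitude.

DA = PA + 120 × (OAT − (15 − 2·PA/1000)) = PA + 120·OAT − 1800 + 0.24·PA = 1.24·PA + 120·OAT − 1800.
So 1.24·PA = 1100 − 120 × 19 + 1800 = 620.
PA = 620 / 1.24 = 500 ft.

500 ft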